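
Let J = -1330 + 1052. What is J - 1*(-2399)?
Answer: 2121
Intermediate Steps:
J = -278
J - 1*(-2399) = -278 - 1*(-2399) = -278 + 2399 = 2121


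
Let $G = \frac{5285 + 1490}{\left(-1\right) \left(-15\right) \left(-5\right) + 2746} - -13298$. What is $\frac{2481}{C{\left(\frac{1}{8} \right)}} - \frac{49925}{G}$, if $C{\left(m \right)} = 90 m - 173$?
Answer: $- \frac{438834614017}{22985149251} \approx -19.092$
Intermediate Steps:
$G = \frac{35525733}{2671}$ ($G = \frac{6775}{15 \left(-5\right) + 2746} + 13298 = \frac{6775}{-75 + 2746} + 13298 = \frac{6775}{2671} + 13298 = \frac{35525733}{2671} \approx 13301.0$)
$C{\left(m \right)} = -173 + 90 m$
$\frac{2481}{C{\left(\frac{1}{8} \right)}} - \frac{49925}{G} = \frac{2481}{-173 + \frac{90}{8}} - \frac{49925}{\frac{35525733}{2671}} = \frac{2481}{-173 + 90 \cdot \frac{1}{8}} - \frac{133349675}{35525733} = \frac{2481}{-173 + \frac{45}{4}} - \frac{133349675}{35525733} = \frac{2481}{- \frac{647}{4}} - \frac{133349675}{35525733} = 2481 \left(- \frac{4}{647}\right) - \frac{133349675}{35525733} = - \frac{9924}{647} - \frac{133349675}{35525733} = - \frac{438834614017}{22985149251}$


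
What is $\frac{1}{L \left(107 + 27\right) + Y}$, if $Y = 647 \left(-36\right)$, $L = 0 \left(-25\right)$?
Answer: $- \frac{1}{23292} \approx -4.2933 \cdot 10^{-5}$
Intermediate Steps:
$L = 0$
$Y = -23292$
$\frac{1}{L \left(107 + 27\right) + Y} = \frac{1}{0 \left(107 + 27\right) - 23292} = \frac{1}{0 \cdot 134 - 23292} = \frac{1}{0 - 23292} = \frac{1}{-23292} = - \frac{1}{23292}$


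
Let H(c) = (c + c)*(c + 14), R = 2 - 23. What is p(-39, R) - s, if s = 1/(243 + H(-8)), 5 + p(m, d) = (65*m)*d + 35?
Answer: 7829954/147 ≈ 53265.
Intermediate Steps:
R = -21
p(m, d) = 30 + 65*d*m (p(m, d) = -5 + ((65*m)*d + 35) = -5 + (65*d*m + 35) = -5 + (35 + 65*d*m) = 30 + 65*d*m)
H(c) = 2*c*(14 + c) (H(c) = (2*c)*(14 + c) = 2*c*(14 + c))
s = 1/147 (s = 1/(243 + 2*(-8)*(14 - 8)) = 1/(243 + 2*(-8)*6) = 1/(243 - 96) = 1/147 ≈ 0.0068027)
p(-39, R) - s = (30 + 65*(-21)*(-39)) - 1*1/147 = (30 + 53235) - 1/147 = 53265 - 1/147 = 7829954/147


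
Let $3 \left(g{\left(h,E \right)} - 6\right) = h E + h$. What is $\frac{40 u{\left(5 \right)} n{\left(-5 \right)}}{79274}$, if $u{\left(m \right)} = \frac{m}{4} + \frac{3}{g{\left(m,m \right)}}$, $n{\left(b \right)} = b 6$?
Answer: $- \frac{1725}{79274} \approx -0.02176$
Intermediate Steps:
$g{\left(h,E \right)} = 6 + \frac{h}{3} + \frac{E h}{3}$ ($g{\left(h,E \right)} = 6 + \frac{h E + h}{3} = 6 + \frac{E h + h}{3} = 6 + \frac{h + E h}{3} = 6 + \left(\frac{h}{3} + \frac{E h}{3}\right) = 6 + \frac{h}{3} + \frac{E h}{3}$)
$n{\left(b \right)} = 6 b$
$u{\left(m \right)} = \frac{3}{6 + \frac{m}{3} + \frac{m^{2}}{3}} + \frac{m}{4}$ ($u{\left(m \right)} = \frac{m}{4} + \frac{3}{6 + \frac{m}{3} + \frac{m m}{3}} = m \frac{1}{4} + \frac{3}{6 + \frac{m}{3} + \frac{m^{2}}{3}} = \frac{m}{4} + \frac{3}{6 + \frac{m}{3} + \frac{m^{2}}{3}} = \frac{3}{6 + \frac{m}{3} + \frac{m^{2}}{3}} + \frac{m}{4}$)
$\frac{40 u{\left(5 \right)} n{\left(-5 \right)}}{79274} = \frac{40 \frac{9 + \frac{1}{4} \cdot 5 \left(18 + 5 + 5^{2}\right)}{18 + 5 + 5^{2}} \cdot 6 \left(-5\right)}{79274} = 40 \frac{9 + \frac{1}{4} \cdot 5 \left(18 + 5 + 25\right)}{18 + 5 + 25} \left(-30\right) \frac{1}{79274} = 40 \frac{9 + \frac{1}{4} \cdot 5 \cdot 48}{48} \left(-30\right) \frac{1}{79274} = 40 \frac{9 + 60}{48} \left(-30\right) \frac{1}{79274} = 40 \cdot \frac{1}{48} \cdot 69 \left(-30\right) \frac{1}{79274} = 40 \cdot \frac{23}{16} \left(-30\right) \frac{1}{79274} = \frac{115}{2} \left(-30\right) \frac{1}{79274} = \left(-1725\right) \frac{1}{79274} = - \frac{1725}{79274}$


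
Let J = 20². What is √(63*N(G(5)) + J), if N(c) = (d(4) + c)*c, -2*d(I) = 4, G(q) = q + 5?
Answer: 8*√85 ≈ 73.756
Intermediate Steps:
J = 400
G(q) = 5 + q
d(I) = -2 (d(I) = -½*4 = -2)
N(c) = c*(-2 + c) (N(c) = (-2 + c)*c = c*(-2 + c))
√(63*N(G(5)) + J) = √(63*((5 + 5)*(-2 + (5 + 5))) + 400) = √(63*(10*(-2 + 10)) + 400) = √(63*(10*8) + 400) = √(63*80 + 400) = √(5040 + 400) = √5440 = 8*√85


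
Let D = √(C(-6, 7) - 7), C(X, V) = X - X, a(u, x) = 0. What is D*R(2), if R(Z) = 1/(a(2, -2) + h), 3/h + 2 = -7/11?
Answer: -29*I*√7/33 ≈ -2.3251*I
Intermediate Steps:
C(X, V) = 0
D = I*√7 (D = √(0 - 7) = √(-7) = I*√7 ≈ 2.6458*I)
h = -33/29 (h = 3/(-2 - 7/11) = 3/(-29/11) = 3*(-11/29) = -33/29 ≈ -1.1379)
R(Z) = -29/33 (R(Z) = 1/(0 - 33/29) = 1/(-33/29) = -29/33)
D*R(2) = (I*√7)*(-29/33) = -29*I*√7/33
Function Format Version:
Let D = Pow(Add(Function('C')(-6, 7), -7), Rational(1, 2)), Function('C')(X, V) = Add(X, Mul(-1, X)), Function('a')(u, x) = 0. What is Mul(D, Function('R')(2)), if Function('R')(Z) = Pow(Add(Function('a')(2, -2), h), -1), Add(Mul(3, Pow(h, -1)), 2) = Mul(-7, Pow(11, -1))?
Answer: Mul(Rational(-29, 33), I, Pow(7, Rational(1, 2))) ≈ Mul(-2.3251, I)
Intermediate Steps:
Function('C')(X, V) = 0
D = Mul(I, Pow(7, Rational(1, 2))) (D = Pow(Add(0, -7), Rational(1, 2)) = Pow(-7, Rational(1, 2)) = Mul(I, Pow(7, Rational(1, 2))) ≈ Mul(2.6458, I))
h = Rational(-33, 29) (h = Mul(3, Pow(Add(-2, Mul(-7, Pow(11, -1))), -1)) = Mul(3, Pow(Add(-2, Mul(-7, Rational(1, 11))), -1)) = Mul(3, Pow(Add(-2, Rational(-7, 11)), -1)) = Mul(3, Pow(Rational(-29, 11), -1)) = Mul(3, Rational(-11, 29)) = Rational(-33, 29) ≈ -1.1379)
Function('R')(Z) = Rational(-29, 33) (Function('R')(Z) = Pow(Add(0, Rational(-33, 29)), -1) = Pow(Rational(-33, 29), -1) = Rational(-29, 33))
Mul(D, Function('R')(2)) = Mul(Mul(I, Pow(7, Rational(1, 2))), Rational(-29, 33)) = Mul(Rational(-29, 33), I, Pow(7, Rational(1, 2)))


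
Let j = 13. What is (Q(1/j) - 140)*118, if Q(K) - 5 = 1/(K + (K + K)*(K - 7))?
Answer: -2680252/167 ≈ -16049.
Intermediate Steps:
Q(K) = 5 + 1/(K + 2*K*(-7 + K)) (Q(K) = 5 + 1/(K + (K + K)*(K - 7)) = 5 + 1/(K + (2*K)*(-7 + K)) = 5 + 1/(K + 2*K*(-7 + K)))
(Q(1/j) - 140)*118 = ((1 - 65/13 + 10*(1/13)**2)/((1/13)*(-13 + 2/13)) - 140)*118 = ((1 - 65*1/13 + 10*(1/13)**2)/((1/13)*(-13 + 2*(1/13))) - 140)*118 = (13*(1 - 5 + 10*(1/169))/(-13 + 2/13) - 140)*118 = (13*(1 - 5 + 10/169)/(-167/13) - 140)*118 = (13*(-13/167)*(-666/169) - 140)*118 = (666/167 - 140)*118 = -22714/167*118 = -2680252/167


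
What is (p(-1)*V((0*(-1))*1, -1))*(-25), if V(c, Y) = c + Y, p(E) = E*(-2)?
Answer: 50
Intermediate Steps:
p(E) = -2*E
V(c, Y) = Y + c
(p(-1)*V((0*(-1))*1, -1))*(-25) = ((-2*(-1))*(-1 + (0*(-1))*1))*(-25) = (2*(-1 + 0*1))*(-25) = (2*(-1 + 0))*(-25) = (2*(-1))*(-25) = -2*(-25) = 50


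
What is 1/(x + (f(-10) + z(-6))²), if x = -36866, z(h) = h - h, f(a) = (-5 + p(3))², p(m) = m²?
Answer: -1/36610 ≈ -2.7315e-5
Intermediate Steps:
f(a) = 16 (f(a) = (-5 + 3²)² = (-5 + 9)² = 4² = 16)
z(h) = 0
1/(x + (f(-10) + z(-6))²) = 1/(-36866 + (16 + 0)²) = 1/(-36866 + 16²) = 1/(-36866 + 256) = 1/(-36610) = -1/36610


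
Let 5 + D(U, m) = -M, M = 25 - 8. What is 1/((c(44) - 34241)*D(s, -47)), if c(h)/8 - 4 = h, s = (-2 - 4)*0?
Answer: 1/744854 ≈ 1.3425e-6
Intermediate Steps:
s = 0 (s = -6*0 = 0)
M = 17
c(h) = 32 + 8*h
D(U, m) = -22 (D(U, m) = -5 - 1*17 = -5 - 17 = -22)
1/((c(44) - 34241)*D(s, -47)) = 1/(((32 + 8*44) - 34241)*(-22)) = -1/22/((32 + 352) - 34241) = -1/22/(384 - 34241) = -1/22/(-33857) = -1/33857*(-1/22) = 1/744854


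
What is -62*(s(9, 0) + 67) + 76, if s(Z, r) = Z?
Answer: -4636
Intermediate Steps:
-62*(s(9, 0) + 67) + 76 = -62*(9 + 67) + 76 = -62*76 + 76 = -4712 + 76 = -4636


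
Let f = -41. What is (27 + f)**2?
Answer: 196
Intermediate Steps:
(27 + f)**2 = (27 - 41)**2 = (-14)**2 = 196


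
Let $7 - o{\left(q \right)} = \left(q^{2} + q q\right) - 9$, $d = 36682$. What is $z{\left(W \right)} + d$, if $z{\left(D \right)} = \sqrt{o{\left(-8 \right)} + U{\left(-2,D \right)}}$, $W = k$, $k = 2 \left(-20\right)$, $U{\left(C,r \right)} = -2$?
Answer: $36682 + i \sqrt{114} \approx 36682.0 + 10.677 i$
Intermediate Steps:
$o{\left(q \right)} = 16 - 2 q^{2}$ ($o{\left(q \right)} = 7 - \left(\left(q^{2} + q q\right) - 9\right) = 7 - \left(\left(q^{2} + q^{2}\right) - 9\right) = 7 - \left(2 q^{2} - 9\right) = 7 - \left(-9 + 2 q^{2}\right) = 16 - 2 q^{2}$)
$k = -40$
$W = -40$
$z{\left(D \right)} = i \sqrt{114}$ ($z{\left(D \right)} = \sqrt{\left(16 - 2 \left(-8\right)^{2}\right) - 2} = \sqrt{\left(16 - 128\right) - 2} = \sqrt{-112 - 2} = \sqrt{-114} = i \sqrt{114}$)
$z{\left(W \right)} + d = i \sqrt{114} + 36682 = 36682 + i \sqrt{114}$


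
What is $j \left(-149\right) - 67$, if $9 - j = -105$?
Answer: $-17053$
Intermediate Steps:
$j = 114$ ($j = 9 - -105 = 9 + 105 = 114$)
$j \left(-149\right) - 67 = 114 \left(-149\right) - 67 = -16986 - 67 = -17053$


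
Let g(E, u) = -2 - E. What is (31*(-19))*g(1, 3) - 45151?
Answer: -43384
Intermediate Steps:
(31*(-19))*g(1, 3) - 45151 = (31*(-19))*(-2 - 1*1) - 45151 = -589*(-2 - 1) - 45151 = -589*(-3) - 45151 = 1767 - 45151 = -43384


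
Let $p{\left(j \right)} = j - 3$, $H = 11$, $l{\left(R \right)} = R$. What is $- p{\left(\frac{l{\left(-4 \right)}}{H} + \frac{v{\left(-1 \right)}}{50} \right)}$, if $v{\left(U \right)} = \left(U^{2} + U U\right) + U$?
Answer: $\frac{1839}{550} \approx 3.3436$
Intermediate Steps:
$v{\left(U \right)} = U + 2 U^{2}$ ($v{\left(U \right)} = \left(U^{2} + U^{2}\right) + U = 2 U^{2} + U = U + 2 U^{2}$)
$p{\left(j \right)} = -3 + j$
$- p{\left(\frac{l{\left(-4 \right)}}{H} + \frac{v{\left(-1 \right)}}{50} \right)} = - (-3 - \left(\frac{4}{11} - \frac{\left(-1\right) \left(1 + 2 \left(-1\right)\right)}{50}\right)) = - (-3 - \left(\frac{4}{11} - - (1 - 2) \frac{1}{50}\right)) = - (-3 - \left(\frac{4}{11} - \left(-1\right) \left(-1\right) \frac{1}{50}\right)) = - (-3 + \left(- \frac{4}{11} + 1 \cdot \frac{1}{50}\right)) = - (-3 + \left(- \frac{4}{11} + \frac{1}{50}\right)) = - (-3 - \frac{189}{550}) = \left(-1\right) \left(- \frac{1839}{550}\right) = \frac{1839}{550}$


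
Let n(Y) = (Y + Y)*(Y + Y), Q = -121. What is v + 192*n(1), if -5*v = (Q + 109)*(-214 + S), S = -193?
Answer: -1044/5 ≈ -208.80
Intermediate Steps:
n(Y) = 4*Y² (n(Y) = (2*Y)*(2*Y) = 4*Y²)
v = -4884/5 (v = -(-121 + 109)*(-214 - 193)/5 = -(-12)*(-407)/5 = -⅕*4884 = -4884/5 ≈ -976.80)
v + 192*n(1) = -4884/5 + 192*(4*1²) = -4884/5 + 192*(4*1) = -4884/5 + 192*4 = -4884/5 + 768 = -1044/5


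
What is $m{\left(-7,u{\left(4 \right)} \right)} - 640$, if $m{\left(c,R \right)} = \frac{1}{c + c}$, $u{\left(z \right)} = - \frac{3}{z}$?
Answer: $- \frac{8961}{14} \approx -640.07$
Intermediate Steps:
$m{\left(c,R \right)} = \frac{1}{2 c}$
$m{\left(-7,u{\left(4 \right)} \right)} - 640 = \frac{1}{2 \left(-7\right)} - 640 = \frac{1}{2} \left(- \frac{1}{7}\right) - 640 = - \frac{1}{14} - 640 = - \frac{8961}{14}$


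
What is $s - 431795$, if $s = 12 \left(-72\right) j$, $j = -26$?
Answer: $-409331$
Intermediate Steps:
$s = 22464$ ($s = 12 \left(-72\right) \left(-26\right) = \left(-864\right) \left(-26\right) = 22464$)
$s - 431795 = 22464 - 431795 = -409331$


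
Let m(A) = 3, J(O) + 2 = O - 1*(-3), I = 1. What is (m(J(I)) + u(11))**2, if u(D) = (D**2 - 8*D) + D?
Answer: 2209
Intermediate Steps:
u(D) = D**2 - 7*D
J(O) = 1 + O (J(O) = -2 + (O - 1*(-3)) = -2 + (O + 3) = -2 + (3 + O) = 1 + O)
(m(J(I)) + u(11))**2 = (3 + 11*(-7 + 11))**2 = (3 + 11*4)**2 = (3 + 44)**2 = 47**2 = 2209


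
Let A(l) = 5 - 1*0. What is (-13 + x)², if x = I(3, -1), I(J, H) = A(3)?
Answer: 64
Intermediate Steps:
A(l) = 5 (A(l) = 5 + 0 = 5)
I(J, H) = 5
x = 5
(-13 + x)² = (-13 + 5)² = (-8)² = 64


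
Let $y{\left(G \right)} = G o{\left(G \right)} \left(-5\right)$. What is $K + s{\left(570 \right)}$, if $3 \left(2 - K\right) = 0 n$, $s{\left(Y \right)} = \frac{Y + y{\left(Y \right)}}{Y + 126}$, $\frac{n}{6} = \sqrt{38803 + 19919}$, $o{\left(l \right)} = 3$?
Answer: $- \frac{549}{58} \approx -9.4655$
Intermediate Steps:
$n = 6 \sqrt{58722}$ ($n = 6 \sqrt{38803 + 19919} = 6 \sqrt{58722} \approx 1454.0$)
$y{\left(G \right)} = - 15 G$ ($y{\left(G \right)} = G 3 \left(-5\right) = 3 G \left(-5\right) = - 15 G$)
$s{\left(Y \right)} = - \frac{14 Y}{126 + Y}$ ($s{\left(Y \right)} = \frac{Y - 15 Y}{Y + 126} = \frac{\left(-14\right) Y}{126 + Y} = - \frac{14 Y}{126 + Y}$)
$K = 2$ ($K = 2 - \frac{0 \cdot 6 \sqrt{58722}}{3} = 2 - 0 = 2 + 0 = 2$)
$K + s{\left(570 \right)} = 2 - \frac{7980}{126 + 570} = 2 - \frac{7980}{696} = 2 - 7980 \cdot \frac{1}{696} = 2 - \frac{665}{58} = - \frac{549}{58}$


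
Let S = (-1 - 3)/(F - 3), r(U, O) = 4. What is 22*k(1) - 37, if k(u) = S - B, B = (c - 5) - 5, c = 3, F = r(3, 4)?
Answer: 29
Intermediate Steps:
F = 4
B = -7 (B = (3 - 5) - 5 = -2 - 5 = -7)
S = -4 (S = (-1 - 3)/(4 - 3) = -4/1 = -4*1 = -4)
k(u) = 3 (k(u) = -4 - 1*(-7) = -4 + 7 = 3)
22*k(1) - 37 = 22*3 - 37 = 66 - 37 = 29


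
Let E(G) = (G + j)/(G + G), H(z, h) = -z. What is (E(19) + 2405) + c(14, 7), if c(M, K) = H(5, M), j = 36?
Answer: 91255/38 ≈ 2401.4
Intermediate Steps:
E(G) = (36 + G)/(2*G) (E(G) = (G + 36)/(G + G) = (36 + G)/((2*G)) = (36 + G)*(1/(2*G)) = (36 + G)/(2*G))
c(M, K) = -5 (c(M, K) = -1*5 = -5)
(E(19) + 2405) + c(14, 7) = ((½)*(36 + 19)/19 + 2405) - 5 = ((½)*(1/19)*55 + 2405) - 5 = (55/38 + 2405) - 5 = 91445/38 - 5 = 91255/38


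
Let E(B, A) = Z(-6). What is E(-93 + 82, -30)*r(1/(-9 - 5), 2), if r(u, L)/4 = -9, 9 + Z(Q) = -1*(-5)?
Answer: 144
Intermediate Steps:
Z(Q) = -4 (Z(Q) = -9 - 1*(-5) = -9 + 5 = -4)
E(B, A) = -4
r(u, L) = -36 (r(u, L) = 4*(-9) = -36)
E(-93 + 82, -30)*r(1/(-9 - 5), 2) = -4*(-36) = 144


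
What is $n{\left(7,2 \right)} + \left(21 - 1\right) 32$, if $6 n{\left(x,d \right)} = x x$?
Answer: $\frac{3889}{6} \approx 648.17$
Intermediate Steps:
$n{\left(x,d \right)} = \frac{x^{2}}{6}$ ($n{\left(x,d \right)} = \frac{x x}{6} = \frac{x^{2}}{6}$)
$n{\left(7,2 \right)} + \left(21 - 1\right) 32 = \frac{7^{2}}{6} + \left(21 - 1\right) 32 = \frac{1}{6} \cdot 49 + \left(21 - 1\right) 32 = \frac{49}{6} + 20 \cdot 32 = \frac{49}{6} + 640 = \frac{3889}{6}$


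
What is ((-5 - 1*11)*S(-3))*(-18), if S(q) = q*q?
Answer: 2592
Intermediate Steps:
S(q) = q**2
((-5 - 1*11)*S(-3))*(-18) = ((-5 - 1*11)*(-3)**2)*(-18) = ((-5 - 11)*9)*(-18) = -16*9*(-18) = -144*(-18) = 2592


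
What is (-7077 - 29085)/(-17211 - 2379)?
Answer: 6027/3265 ≈ 1.8459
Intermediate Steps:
(-7077 - 29085)/(-17211 - 2379) = -36162/(-19590) = -36162*(-1/19590) = 6027/3265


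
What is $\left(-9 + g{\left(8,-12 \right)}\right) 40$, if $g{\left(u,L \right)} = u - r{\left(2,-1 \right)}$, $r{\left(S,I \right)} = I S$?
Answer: $40$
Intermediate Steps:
$g{\left(u,L \right)} = 2 + u$ ($g{\left(u,L \right)} = u - \left(-1\right) 2 = u - -2 = u + 2 = 2 + u$)
$\left(-9 + g{\left(8,-12 \right)}\right) 40 = \left(-9 + \left(2 + 8\right)\right) 40 = \left(-9 + 10\right) 40 = 1 \cdot 40 = 40$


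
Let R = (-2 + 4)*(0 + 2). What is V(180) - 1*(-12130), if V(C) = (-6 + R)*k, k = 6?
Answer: 12118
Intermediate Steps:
R = 4 (R = 2*2 = 4)
V(C) = -12 (V(C) = (-6 + 4)*6 = -2*6 = -12)
V(180) - 1*(-12130) = -12 - 1*(-12130) = -12 + 12130 = 12118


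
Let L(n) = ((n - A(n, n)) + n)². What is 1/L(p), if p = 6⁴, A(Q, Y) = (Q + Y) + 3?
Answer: ⅑ ≈ 0.11111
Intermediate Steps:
A(Q, Y) = 3 + Q + Y
p = 1296
L(n) = 9 (L(n) = ((n - (3 + n + n)) + n)² = ((n - (3 + 2*n)) + n)² = ((n + (-3 - 2*n)) + n)² = ((-3 - n) + n)² = (-3)² = 9)
1/L(p) = 1/9 = ⅑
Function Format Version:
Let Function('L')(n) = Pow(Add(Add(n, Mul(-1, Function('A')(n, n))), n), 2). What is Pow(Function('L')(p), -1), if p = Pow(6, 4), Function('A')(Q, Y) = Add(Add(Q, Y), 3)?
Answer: Rational(1, 9) ≈ 0.11111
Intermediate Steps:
Function('A')(Q, Y) = Add(3, Q, Y)
p = 1296
Function('L')(n) = 9 (Function('L')(n) = Pow(Add(Add(n, Mul(-1, Add(3, n, n))), n), 2) = Pow(Add(Add(n, Mul(-1, Add(3, Mul(2, n)))), n), 2) = Pow(Add(Add(n, Add(-3, Mul(-2, n))), n), 2) = Pow(Add(Add(-3, Mul(-1, n)), n), 2) = Pow(-3, 2) = 9)
Pow(Function('L')(p), -1) = Pow(9, -1) = Rational(1, 9)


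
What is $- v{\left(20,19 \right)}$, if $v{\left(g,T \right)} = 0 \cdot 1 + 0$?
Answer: $0$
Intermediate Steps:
$v{\left(g,T \right)} = 0$ ($v{\left(g,T \right)} = 0 + 0 = 0$)
$- v{\left(20,19 \right)} = \left(-1\right) 0 = 0$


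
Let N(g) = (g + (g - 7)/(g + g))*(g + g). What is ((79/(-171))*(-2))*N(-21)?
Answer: 134932/171 ≈ 789.08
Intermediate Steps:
N(g) = 2*g*(g + (-7 + g)/(2*g)) (N(g) = (g + (-7 + g)/((2*g)))*(2*g) = (g + (-7 + g)*(1/(2*g)))*(2*g) = (g + (-7 + g)/(2*g))*(2*g) = 2*g*(g + (-7 + g)/(2*g)))
((79/(-171))*(-2))*N(-21) = ((79/(-171))*(-2))*(-7 - 21 + 2*(-21)**2) = ((79*(-1/171))*(-2))*(-7 - 21 + 2*441) = (-79/171*(-2))*(-7 - 21 + 882) = (158/171)*854 = 134932/171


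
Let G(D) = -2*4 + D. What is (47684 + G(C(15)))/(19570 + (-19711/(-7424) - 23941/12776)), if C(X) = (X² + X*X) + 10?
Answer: 570706577408/232033686179 ≈ 2.4596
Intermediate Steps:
C(X) = 10 + 2*X² (C(X) = (X² + X²) + 10 = 2*X² + 10 = 10 + 2*X²)
G(D) = -8 + D
(47684 + G(C(15)))/(19570 + (-19711/(-7424) - 23941/12776)) = (47684 + (-8 + (10 + 2*15²)))/(19570 + (-19711/(-7424) - 23941/12776)) = (47684 + (-8 + (10 + 2*225)))/(19570 + (-19711*(-1/7424) - 23941*1/12776)) = (47684 + (-8 + (10 + 450)))/(19570 + (19711/7424 - 23941/12776)) = (47684 + (-8 + 460))/(19570 + 9261219/11856128) = (47684 + 452)/(232033686179/11856128) = 48136*(11856128/232033686179) = 570706577408/232033686179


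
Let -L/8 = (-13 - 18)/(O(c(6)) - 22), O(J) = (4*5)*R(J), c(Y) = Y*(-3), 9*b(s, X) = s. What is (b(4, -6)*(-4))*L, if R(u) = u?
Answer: 1984/1719 ≈ 1.1542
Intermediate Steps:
b(s, X) = s/9
c(Y) = -3*Y
O(J) = 20*J (O(J) = (4*5)*J = 20*J)
L = -124/191 (L = -8*(-13 - 18)/(20*(-3*6) - 22) = -(-248)/(20*(-18) - 22) = -(-248)/(-360 - 22) = -(-248)/(-382) = -(-248)*(-1)/382 = -8*31/382 = -124/191 ≈ -0.64921)
(b(4, -6)*(-4))*L = (((⅑)*4)*(-4))*(-124/191) = ((4/9)*(-4))*(-124/191) = -16/9*(-124/191) = 1984/1719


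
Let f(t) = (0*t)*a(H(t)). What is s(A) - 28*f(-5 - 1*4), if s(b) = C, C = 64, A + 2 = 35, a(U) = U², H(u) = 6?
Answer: 64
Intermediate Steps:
A = 33 (A = -2 + 35 = 33)
f(t) = 0 (f(t) = (0*t)*6² = 0*36 = 0)
s(b) = 64
s(A) - 28*f(-5 - 1*4) = 64 - 28*0 = 64 - 1*0 = 64 + 0 = 64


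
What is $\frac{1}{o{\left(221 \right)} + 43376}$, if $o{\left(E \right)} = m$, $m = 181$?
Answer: $\frac{1}{43557} \approx 2.2958 \cdot 10^{-5}$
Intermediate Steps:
$o{\left(E \right)} = 181$
$\frac{1}{o{\left(221 \right)} + 43376} = \frac{1}{181 + 43376} = \frac{1}{43557}$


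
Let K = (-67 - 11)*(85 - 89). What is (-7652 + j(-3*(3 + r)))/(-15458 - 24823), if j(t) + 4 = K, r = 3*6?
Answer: 2448/13427 ≈ 0.18232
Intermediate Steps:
r = 18
K = 312 (K = -78*(-4) = 312)
j(t) = 308 (j(t) = -4 + 312 = 308)
(-7652 + j(-3*(3 + r)))/(-15458 - 24823) = (-7652 + 308)/(-15458 - 24823) = -7344/(-40281) = -7344*(-1/40281) = 2448/13427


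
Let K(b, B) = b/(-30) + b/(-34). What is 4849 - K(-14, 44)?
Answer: 1236271/255 ≈ 4848.1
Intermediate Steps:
K(b, B) = -16*b/255 (K(b, B) = b*(-1/30) + b*(-1/34) = -b/30 - b/34 = -16*b/255)
4849 - K(-14, 44) = 4849 - (-16)*(-14)/255 = 4849 - 1*224/255 = 4849 - 224/255 = 1236271/255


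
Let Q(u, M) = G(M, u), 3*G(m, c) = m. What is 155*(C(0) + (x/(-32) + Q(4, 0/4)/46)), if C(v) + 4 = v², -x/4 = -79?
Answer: -17205/8 ≈ -2150.6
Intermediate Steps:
G(m, c) = m/3
Q(u, M) = M/3
x = 316 (x = -4*(-79) = 316)
C(v) = -4 + v²
155*(C(0) + (x/(-32) + Q(4, 0/4)/46)) = 155*((-4 + 0²) + (316/(-32) + ((0/4)/3)/46)) = 155*((-4 + 0) + (316*(-1/32) + ((0*(¼))/3)*(1/46))) = 155*(-4 + (-79/8 + ((⅓)*0)*(1/46))) = 155*(-4 + (-79/8 + 0*(1/46))) = 155*(-4 + (-79/8 + 0)) = 155*(-4 - 79/8) = 155*(-111/8) = -17205/8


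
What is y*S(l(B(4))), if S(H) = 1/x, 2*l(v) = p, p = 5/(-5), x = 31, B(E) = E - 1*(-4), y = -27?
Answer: -27/31 ≈ -0.87097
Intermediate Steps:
B(E) = 4 + E (B(E) = E + 4 = 4 + E)
p = -1 (p = 5*(-⅕) = -1)
l(v) = -½ (l(v) = (½)*(-1) = -½)
S(H) = 1/31
y*S(l(B(4))) = -27*1/31 = -27/31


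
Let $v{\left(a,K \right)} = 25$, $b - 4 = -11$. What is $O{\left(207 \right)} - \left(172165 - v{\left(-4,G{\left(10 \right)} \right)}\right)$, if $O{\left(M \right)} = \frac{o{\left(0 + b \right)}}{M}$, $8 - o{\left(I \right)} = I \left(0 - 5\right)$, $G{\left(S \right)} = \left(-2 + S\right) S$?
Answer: $- \frac{3959223}{23} \approx -1.7214 \cdot 10^{5}$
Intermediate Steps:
$b = -7$ ($b = 4 - 11 = -7$)
$G{\left(S \right)} = S \left(-2 + S\right)$
$o{\left(I \right)} = 8 + 5 I$ ($o{\left(I \right)} = 8 - I \left(0 - 5\right) = 8 - I \left(-5\right) = 8 - - 5 I = 8 + 5 I$)
$O{\left(M \right)} = - \frac{27}{M}$ ($O{\left(M \right)} = \frac{8 + 5 \left(0 - 7\right)}{M} = \frac{8 + 5 \left(-7\right)}{M} = \frac{8 - 35}{M} = - \frac{27}{M}$)
$O{\left(207 \right)} - \left(172165 - v{\left(-4,G{\left(10 \right)} \right)}\right) = - \frac{27}{207} - \left(172165 - 25\right) = \left(-27\right) \frac{1}{207} - \left(172165 - 25\right) = - \frac{3}{23} - 172140 = - \frac{3959223}{23}$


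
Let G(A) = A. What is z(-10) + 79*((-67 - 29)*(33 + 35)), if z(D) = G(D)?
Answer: -515722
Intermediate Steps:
z(D) = D
z(-10) + 79*((-67 - 29)*(33 + 35)) = -10 + 79*((-67 - 29)*(33 + 35)) = -10 + 79*(-96*68) = -10 + 79*(-6528) = -10 - 515712 = -515722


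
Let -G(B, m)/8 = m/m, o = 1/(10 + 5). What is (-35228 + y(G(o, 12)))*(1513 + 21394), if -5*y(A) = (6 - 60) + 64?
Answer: -807013610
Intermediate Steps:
o = 1/15 ≈ 0.066667
G(B, m) = -8 (G(B, m) = -8*m/m = -8*1 = -8)
y(A) = -2 (y(A) = -((6 - 60) + 64)/5 = -(-54 + 64)/5 = -⅕*10 = -2)
(-35228 + y(G(o, 12)))*(1513 + 21394) = (-35228 - 2)*(1513 + 21394) = -35230*22907 = -807013610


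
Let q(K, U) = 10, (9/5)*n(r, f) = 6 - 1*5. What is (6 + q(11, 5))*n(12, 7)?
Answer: 80/9 ≈ 8.8889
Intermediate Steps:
n(r, f) = 5/9 (n(r, f) = 5*(6 - 1*5)/9 = 5*(6 - 5)/9 = (5/9)*1 = 5/9)
(6 + q(11, 5))*n(12, 7) = (6 + 10)*(5/9) = 16*(5/9) = 80/9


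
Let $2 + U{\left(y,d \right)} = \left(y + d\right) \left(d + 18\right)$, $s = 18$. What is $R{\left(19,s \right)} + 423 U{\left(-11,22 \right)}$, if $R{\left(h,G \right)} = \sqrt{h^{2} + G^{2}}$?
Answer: $185274 + \sqrt{685} \approx 1.853 \cdot 10^{5}$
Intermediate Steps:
$U{\left(y,d \right)} = -2 + \left(18 + d\right) \left(d + y\right)$ ($U{\left(y,d \right)} = -2 + \left(y + d\right) \left(d + 18\right) = -2 + \left(d + y\right) \left(18 + d\right) = -2 + \left(18 + d\right) \left(d + y\right)$)
$R{\left(h,G \right)} = \sqrt{G^{2} + h^{2}}$
$R{\left(19,s \right)} + 423 U{\left(-11,22 \right)} = \sqrt{18^{2} + 19^{2}} + 423 \left(-2 + 22^{2} + 18 \cdot 22 + 18 \left(-11\right) + 22 \left(-11\right)\right) = \sqrt{324 + 361} + 423 \left(-2 + 484 + 396 - 198 - 242\right) = \sqrt{685} + 423 \cdot 438 = \sqrt{685} + 185274 = 185274 + \sqrt{685}$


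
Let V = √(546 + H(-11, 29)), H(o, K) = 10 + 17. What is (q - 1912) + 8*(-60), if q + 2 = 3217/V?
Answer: -2394 + 3217*√573/573 ≈ -2259.6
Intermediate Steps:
H(o, K) = 27
V = √573 (V = √(546 + 27) = √573 ≈ 23.937)
q = -2 + 3217*√573/573 (q = -2 + 3217/(√573) = -2 + 3217*(√573/573) = -2 + 3217*√573/573 ≈ 132.39)
(q - 1912) + 8*(-60) = ((-2 + 3217*√573/573) - 1912) + 8*(-60) = (-1914 + 3217*√573/573) - 480 = -2394 + 3217*√573/573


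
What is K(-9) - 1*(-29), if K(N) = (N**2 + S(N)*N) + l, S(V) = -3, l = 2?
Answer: 139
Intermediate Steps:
K(N) = 2 + N**2 - 3*N (K(N) = (N**2 - 3*N) + 2 = 2 + N**2 - 3*N)
K(-9) - 1*(-29) = (2 + (-9)**2 - 3*(-9)) - 1*(-29) = (2 + 81 + 27) + 29 = 110 + 29 = 139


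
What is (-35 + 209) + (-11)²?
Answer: 295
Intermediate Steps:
(-35 + 209) + (-11)² = 174 + 121 = 295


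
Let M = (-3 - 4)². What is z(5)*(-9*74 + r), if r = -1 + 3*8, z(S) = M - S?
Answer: -28292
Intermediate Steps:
M = 49 (M = (-7)² = 49)
z(S) = 49 - S
r = 23 (r = -1 + 24 = 23)
z(5)*(-9*74 + r) = (49 - 1*5)*(-9*74 + 23) = (49 - 5)*(-666 + 23) = 44*(-643) = -28292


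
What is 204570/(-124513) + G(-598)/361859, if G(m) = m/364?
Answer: -45059121853/27425482406 ≈ -1.6430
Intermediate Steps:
G(m) = m/364 (G(m) = m*(1/364) = m/364)
204570/(-124513) + G(-598)/361859 = 204570/(-124513) + ((1/364)*(-598))/361859 = 204570*(-1/124513) - 23/14*1/361859 = -204570/124513 - 1/220262 = -45059121853/27425482406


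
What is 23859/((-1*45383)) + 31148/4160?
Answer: 25275697/3630640 ≈ 6.9618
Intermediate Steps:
23859/((-1*45383)) + 31148/4160 = 23859/(-45383) + 31148*(1/4160) = 23859*(-1/45383) + 599/80 = -23859/45383 + 599/80 = 25275697/3630640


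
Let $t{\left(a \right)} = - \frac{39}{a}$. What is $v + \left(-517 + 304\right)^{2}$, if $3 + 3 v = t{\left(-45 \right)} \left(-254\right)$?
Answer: $\frac{2038258}{45} \approx 45295.0$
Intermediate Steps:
$v = - \frac{3347}{45}$ ($v = -1 + \frac{- \frac{39}{-45} \left(-254\right)}{3} = -1 + \frac{\left(-39\right) \left(- \frac{1}{45}\right) \left(-254\right)}{3} = -1 + \frac{\frac{13}{15} \left(-254\right)}{3} = -1 + \frac{1}{3} \left(- \frac{3302}{15}\right) = -1 - \frac{3302}{45} = - \frac{3347}{45} \approx -74.378$)
$v + \left(-517 + 304\right)^{2} = - \frac{3347}{45} + \left(-517 + 304\right)^{2} = - \frac{3347}{45} + \left(-213\right)^{2} = - \frac{3347}{45} + 45369 = \frac{2038258}{45}$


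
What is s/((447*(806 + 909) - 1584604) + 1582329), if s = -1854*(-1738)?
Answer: 1611126/382165 ≈ 4.2158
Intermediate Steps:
s = 3222252
s/((447*(806 + 909) - 1584604) + 1582329) = 3222252/((447*(806 + 909) - 1584604) + 1582329) = 3222252/((447*1715 - 1584604) + 1582329) = 3222252/((766605 - 1584604) + 1582329) = 3222252/(-817999 + 1582329) = 3222252/764330 = 3222252*(1/764330) = 1611126/382165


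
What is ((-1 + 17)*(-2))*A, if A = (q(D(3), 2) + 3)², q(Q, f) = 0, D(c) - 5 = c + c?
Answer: -288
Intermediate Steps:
D(c) = 5 + 2*c (D(c) = 5 + (c + c) = 5 + 2*c)
A = 9 (A = (0 + 3)² = 3² = 9)
((-1 + 17)*(-2))*A = ((-1 + 17)*(-2))*9 = (16*(-2))*9 = -32*9 = -288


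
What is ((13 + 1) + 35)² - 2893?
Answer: -492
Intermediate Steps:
((13 + 1) + 35)² - 2893 = (14 + 35)² - 2893 = 49² - 2893 = 2401 - 2893 = -492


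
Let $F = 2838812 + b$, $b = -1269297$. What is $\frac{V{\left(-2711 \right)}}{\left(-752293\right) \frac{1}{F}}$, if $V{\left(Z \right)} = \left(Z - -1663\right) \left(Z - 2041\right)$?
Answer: $- \frac{7816335373440}{752293} \approx -1.039 \cdot 10^{7}$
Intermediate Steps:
$F = 1569515$ ($F = 2838812 - 1269297 = 1569515$)
$V{\left(Z \right)} = \left(-2041 + Z\right) \left(1663 + Z\right)$ ($V{\left(Z \right)} = \left(Z + 1663\right) \left(-2041 + Z\right) = \left(1663 + Z\right) \left(-2041 + Z\right) = \left(-2041 + Z\right) \left(1663 + Z\right)$)
$\frac{V{\left(-2711 \right)}}{\left(-752293\right) \frac{1}{F}} = \frac{-3394183 + \left(-2711\right)^{2} - -1024758}{\left(-752293\right) \frac{1}{1569515}} = \frac{-3394183 + 7349521 + 1024758}{\left(-752293\right) \frac{1}{1569515}} = \frac{4980096}{- \frac{752293}{1569515}} = 4980096 \left(- \frac{1569515}{752293}\right) = - \frac{7816335373440}{752293}$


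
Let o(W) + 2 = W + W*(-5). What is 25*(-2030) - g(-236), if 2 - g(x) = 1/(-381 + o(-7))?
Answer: -18016961/355 ≈ -50752.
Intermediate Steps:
o(W) = -2 - 4*W (o(W) = -2 + (W + W*(-5)) = -2 + (W - 5*W) = -2 - 4*W)
g(x) = 711/355 (g(x) = 2 - 1/(-381 + (-2 - 4*(-7))) = 2 - 1/(-381 + (-2 + 28)) = 2 - 1/(-381 + 26) = 2 - 1/(-355) = 2 - 1*(-1/355) = 2 + 1/355 = 711/355)
25*(-2030) - g(-236) = 25*(-2030) - 1*711/355 = -50750 - 711/355 = -18016961/355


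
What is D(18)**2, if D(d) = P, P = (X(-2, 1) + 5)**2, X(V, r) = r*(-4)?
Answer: 1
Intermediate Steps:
X(V, r) = -4*r
P = 1 (P = (-4*1 + 5)**2 = (-4 + 5)**2 = 1**2 = 1)
D(d) = 1
D(18)**2 = 1**2 = 1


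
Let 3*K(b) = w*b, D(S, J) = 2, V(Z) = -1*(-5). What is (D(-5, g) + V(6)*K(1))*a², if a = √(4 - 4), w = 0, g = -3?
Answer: 0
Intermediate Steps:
V(Z) = 5
K(b) = 0 (K(b) = (0*b)/3 = (⅓)*0 = 0)
a = 0 (a = √0 = 0)
(D(-5, g) + V(6)*K(1))*a² = (2 + 5*0)*0² = (2 + 0)*0 = 2*0 = 0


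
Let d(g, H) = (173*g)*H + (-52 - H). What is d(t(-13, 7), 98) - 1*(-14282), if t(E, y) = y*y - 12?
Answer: 641430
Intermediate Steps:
t(E, y) = -12 + y² (t(E, y) = y² - 12 = -12 + y²)
d(g, H) = -52 - H + 173*H*g (d(g, H) = 173*H*g + (-52 - H) = -52 - H + 173*H*g)
d(t(-13, 7), 98) - 1*(-14282) = (-52 - 1*98 + 173*98*(-12 + 7²)) - 1*(-14282) = (-52 - 98 + 173*98*(-12 + 49)) + 14282 = (-52 - 98 + 173*98*37) + 14282 = (-52 - 98 + 627298) + 14282 = 627148 + 14282 = 641430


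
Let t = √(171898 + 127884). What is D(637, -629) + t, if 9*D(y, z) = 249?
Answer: 83/3 + 7*√6118 ≈ 575.19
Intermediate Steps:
D(y, z) = 83/3 (D(y, z) = (⅑)*249 = 83/3)
t = 7*√6118 (t = √299782 = 7*√6118 ≈ 547.52)
D(637, -629) + t = 83/3 + 7*√6118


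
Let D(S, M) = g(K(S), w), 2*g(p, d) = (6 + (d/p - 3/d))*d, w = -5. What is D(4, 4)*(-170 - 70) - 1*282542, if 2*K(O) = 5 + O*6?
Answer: -8084878/29 ≈ -2.7879e+5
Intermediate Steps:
K(O) = 5/2 + 3*O (K(O) = (5 + O*6)/2 = (5 + 6*O)/2 = 5/2 + 3*O)
g(p, d) = d*(6 - 3/d + d/p)/2 (g(p, d) = ((6 + (d/p - 3/d))*d)/2 = ((6 + (-3/d + d/p))*d)/2 = ((6 - 3/d + d/p)*d)/2 = (d*(6 - 3/d + d/p))/2 = d*(6 - 3/d + d/p)/2)
D(S, M) = -33/2 + 25/(2*(5/2 + 3*S)) (D(S, M) = -3/2 + 3*(-5) + (1/2)*(-5)**2/(5/2 + 3*S) = -3/2 - 15 + (1/2)*25/(5/2 + 3*S) = -3/2 - 15 + 25/(2*(5/2 + 3*S)) = -33/2 + 25/(2*(5/2 + 3*S)))
D(4, 4)*(-170 - 70) - 1*282542 = ((-115 - 198*4)/(2*(5 + 6*4)))*(-170 - 70) - 1*282542 = ((-115 - 792)/(2*(5 + 24)))*(-240) - 282542 = ((1/2)*(-907)/29)*(-240) - 282542 = ((1/2)*(1/29)*(-907))*(-240) - 282542 = -907/58*(-240) - 282542 = 108840/29 - 282542 = -8084878/29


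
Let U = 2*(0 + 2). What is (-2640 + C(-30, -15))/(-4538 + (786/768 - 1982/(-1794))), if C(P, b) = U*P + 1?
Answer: 316777344/520790653 ≈ 0.60826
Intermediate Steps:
U = 4 (U = 2*2 = 4)
C(P, b) = 1 + 4*P (C(P, b) = 4*P + 1 = 1 + 4*P)
(-2640 + C(-30, -15))/(-4538 + (786/768 - 1982/(-1794))) = (-2640 + (1 + 4*(-30)))/(-4538 + (786/768 - 1982/(-1794))) = (-2640 + (1 - 120))/(-4538 + (786*(1/768) - 1982*(-1/1794))) = (-2640 - 119)/(-4538 + (131/128 + 991/897)) = -2759/(-4538 + 244355/114816) = -2759/(-520790653/114816) = -2759*(-114816/520790653) = 316777344/520790653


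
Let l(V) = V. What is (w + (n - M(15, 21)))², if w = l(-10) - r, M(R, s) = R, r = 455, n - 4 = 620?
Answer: 20736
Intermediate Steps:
n = 624 (n = 4 + 620 = 624)
w = -465 (w = -10 - 1*455 = -10 - 455 = -465)
(w + (n - M(15, 21)))² = (-465 + (624 - 1*15))² = (-465 + (624 - 15))² = (-465 + 609)² = 144² = 20736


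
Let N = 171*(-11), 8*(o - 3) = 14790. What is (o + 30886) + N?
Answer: 123427/4 ≈ 30857.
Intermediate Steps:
o = 7407/4 (o = 3 + (1/8)*14790 = 3 + 7395/4 = 7407/4 ≈ 1851.8)
N = -1881
(o + 30886) + N = (7407/4 + 30886) - 1881 = 130951/4 - 1881 = 123427/4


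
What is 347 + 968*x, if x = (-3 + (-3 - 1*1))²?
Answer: 47779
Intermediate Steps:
x = 49 (x = (-3 + (-3 - 1))² = (-3 - 4)² = (-7)² = 49)
347 + 968*x = 347 + 968*49 = 347 + 47432 = 47779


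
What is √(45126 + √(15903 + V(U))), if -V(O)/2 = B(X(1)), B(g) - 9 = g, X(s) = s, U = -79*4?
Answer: √(45126 + √15883) ≈ 212.73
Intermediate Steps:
U = -316
B(g) = 9 + g
V(O) = -20 (V(O) = -2*(9 + 1) = -2*10 = -20)
√(45126 + √(15903 + V(U))) = √(45126 + √(15903 - 20)) = √(45126 + √15883)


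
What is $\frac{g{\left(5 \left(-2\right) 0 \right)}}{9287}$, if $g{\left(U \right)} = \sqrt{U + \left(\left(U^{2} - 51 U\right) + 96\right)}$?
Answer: $\frac{4 \sqrt{6}}{9287} \approx 0.001055$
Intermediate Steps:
$g{\left(U \right)} = \sqrt{96 + U^{2} - 50 U}$ ($g{\left(U \right)} = \sqrt{U + \left(96 + U^{2} - 51 U\right)} = \sqrt{96 + U^{2} - 50 U}$)
$\frac{g{\left(5 \left(-2\right) 0 \right)}}{9287} = \frac{\sqrt{96 + \left(5 \left(-2\right) 0\right)^{2} - 50 \cdot 5 \left(-2\right) 0}}{9287} = \sqrt{96 + \left(\left(-10\right) 0\right)^{2} - 50 \left(\left(-10\right) 0\right)} \frac{1}{9287} = \sqrt{96 + 0^{2} - 0} \cdot \frac{1}{9287} = \sqrt{96 + 0 + 0} \cdot \frac{1}{9287} = \sqrt{96} \cdot \frac{1}{9287} = 4 \sqrt{6} \cdot \frac{1}{9287} = \frac{4 \sqrt{6}}{9287}$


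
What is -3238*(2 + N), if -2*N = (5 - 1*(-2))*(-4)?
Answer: -51808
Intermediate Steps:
N = 14 (N = -(5 - 1*(-2))*(-4)/2 = -(5 + 2)*(-4)/2 = -7*(-4)/2 = -1/2*(-28) = 14)
-3238*(2 + N) = -3238*(2 + 14) = -3238*16 = -51808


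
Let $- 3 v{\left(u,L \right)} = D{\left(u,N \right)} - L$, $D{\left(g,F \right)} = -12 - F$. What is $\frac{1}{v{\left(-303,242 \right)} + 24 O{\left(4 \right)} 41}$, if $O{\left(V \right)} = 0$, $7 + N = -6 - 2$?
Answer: $\frac{3}{239} \approx 0.012552$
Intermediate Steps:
$N = -15$ ($N = -7 - 8 = -15$)
$v{\left(u,L \right)} = -1 + \frac{L}{3}$ ($v{\left(u,L \right)} = - \frac{\left(-12 - -15\right) - L}{3} = - \frac{\left(-12 + 15\right) - L}{3} = - \frac{3 - L}{3} = -1 + \frac{L}{3}$)
$\frac{1}{v{\left(-303,242 \right)} + 24 O{\left(4 \right)} 41} = \frac{1}{\left(-1 + \frac{1}{3} \cdot 242\right) + 24 \cdot 0 \cdot 41} = \frac{1}{\left(-1 + \frac{242}{3}\right) + 0 \cdot 41} = \frac{1}{\frac{239}{3} + 0} = \frac{1}{\frac{239}{3}} = \frac{3}{239}$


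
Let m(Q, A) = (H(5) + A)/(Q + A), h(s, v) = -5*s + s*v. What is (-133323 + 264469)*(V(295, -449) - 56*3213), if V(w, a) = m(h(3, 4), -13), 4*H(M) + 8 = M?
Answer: -755095193101/32 ≈ -2.3597e+10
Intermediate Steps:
H(M) = -2 + M/4
m(Q, A) = (-¾ + A)/(A + Q) (m(Q, A) = ((-2 + (¼)*5) + A)/(Q + A) = ((-2 + 5/4) + A)/(A + Q) = (-¾ + A)/(A + Q))
V(w, a) = 55/64 (V(w, a) = (-¾ - 13)/(-13 + 3*(-5 + 4)) = -55/4/(-13 + 3*(-1)) = -55/4/(-13 - 3) = -55/4/(-16) = -1/16*(-55/4) = 55/64)
(-133323 + 264469)*(V(295, -449) - 56*3213) = (-133323 + 264469)*(55/64 - 56*3213) = 131146*(55/64 - 179928) = 131146*(-11515337/64) = -755095193101/32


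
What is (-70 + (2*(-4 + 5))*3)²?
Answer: 4096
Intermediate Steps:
(-70 + (2*(-4 + 5))*3)² = (-70 + (2*1)*3)² = (-70 + 2*3)² = (-70 + 6)² = (-64)² = 4096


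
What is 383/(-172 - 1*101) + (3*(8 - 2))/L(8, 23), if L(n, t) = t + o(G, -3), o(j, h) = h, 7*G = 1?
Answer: -1373/2730 ≈ -0.50293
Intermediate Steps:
G = 1/7 (G = (1/7)*1 = 1/7 ≈ 0.14286)
L(n, t) = -3 + t (L(n, t) = t - 3 = -3 + t)
383/(-172 - 1*101) + (3*(8 - 2))/L(8, 23) = 383/(-172 - 1*101) + (3*(8 - 2))/(-3 + 23) = 383/(-172 - 101) + (3*6)/20 = 383/(-273) + 18*(1/20) = 383*(-1/273) + 9/10 = -383/273 + 9/10 = -1373/2730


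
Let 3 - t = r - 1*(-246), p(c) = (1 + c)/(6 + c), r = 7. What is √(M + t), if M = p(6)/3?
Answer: 23*I*√17/6 ≈ 15.805*I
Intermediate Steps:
p(c) = (1 + c)/(6 + c)
M = 7/36 (M = ((1 + 6)/(6 + 6))/3 = (7/12)*(⅓) = 7/36 ≈ 0.19444)
t = -250 (t = 3 - (7 - 1*(-246)) = 3 - (7 + 246) = 3 - 1*253 = 3 - 253 = -250)
√(M + t) = √(7/36 - 250) = √(-8993/36) = 23*I*√17/6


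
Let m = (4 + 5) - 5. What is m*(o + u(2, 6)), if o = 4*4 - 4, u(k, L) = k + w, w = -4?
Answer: 40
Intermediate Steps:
u(k, L) = -4 + k (u(k, L) = k - 4 = -4 + k)
m = 4 (m = 9 - 5 = 4)
o = 12 (o = 16 - 4 = 12)
m*(o + u(2, 6)) = 4*(12 + (-4 + 2)) = 4*(12 - 2) = 4*10 = 40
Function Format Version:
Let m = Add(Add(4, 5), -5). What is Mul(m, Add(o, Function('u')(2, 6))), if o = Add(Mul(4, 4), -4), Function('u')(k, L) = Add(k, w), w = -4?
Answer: 40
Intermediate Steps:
Function('u')(k, L) = Add(-4, k) (Function('u')(k, L) = Add(k, -4) = Add(-4, k))
m = 4 (m = Add(9, -5) = 4)
o = 12 (o = Add(16, -4) = 12)
Mul(m, Add(o, Function('u')(2, 6))) = Mul(4, Add(12, Add(-4, 2))) = Mul(4, Add(12, -2)) = Mul(4, 10) = 40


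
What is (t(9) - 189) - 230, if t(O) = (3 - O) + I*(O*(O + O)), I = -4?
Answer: -1073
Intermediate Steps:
t(O) = 3 - O - 8*O**2 (t(O) = (3 - O) - 4*O*(O + O) = (3 - O) - 4*O*2*O = (3 - O) - 8*O**2 = 3 - O - 8*O**2)
(t(9) - 189) - 230 = ((3 - 1*9 - 8*9**2) - 189) - 230 = ((3 - 9 - 8*81) - 189) - 230 = ((3 - 9 - 648) - 189) - 230 = (-654 - 189) - 230 = -843 - 230 = -1073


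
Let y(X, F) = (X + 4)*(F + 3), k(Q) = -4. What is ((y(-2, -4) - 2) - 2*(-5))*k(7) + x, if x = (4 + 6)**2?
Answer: 76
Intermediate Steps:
y(X, F) = (3 + F)*(4 + X) (y(X, F) = (4 + X)*(3 + F) = (3 + F)*(4 + X))
x = 100 (x = 10**2 = 100)
((y(-2, -4) - 2) - 2*(-5))*k(7) + x = (((12 + 3*(-2) + 4*(-4) - 4*(-2)) - 2) - 2*(-5))*(-4) + 100 = (((12 - 6 - 16 + 8) - 2) + 10)*(-4) + 100 = ((-2 - 2) + 10)*(-4) + 100 = (-4 + 10)*(-4) + 100 = 6*(-4) + 100 = -24 + 100 = 76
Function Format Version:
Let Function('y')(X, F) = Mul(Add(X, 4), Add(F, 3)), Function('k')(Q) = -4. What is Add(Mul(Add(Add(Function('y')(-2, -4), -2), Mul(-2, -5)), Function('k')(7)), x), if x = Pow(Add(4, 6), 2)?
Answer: 76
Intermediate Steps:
Function('y')(X, F) = Mul(Add(3, F), Add(4, X)) (Function('y')(X, F) = Mul(Add(4, X), Add(3, F)) = Mul(Add(3, F), Add(4, X)))
x = 100 (x = Pow(10, 2) = 100)
Add(Mul(Add(Add(Function('y')(-2, -4), -2), Mul(-2, -5)), Function('k')(7)), x) = Add(Mul(Add(Add(Add(12, Mul(3, -2), Mul(4, -4), Mul(-4, -2)), -2), Mul(-2, -5)), -4), 100) = Add(Mul(Add(Add(Add(12, -6, -16, 8), -2), 10), -4), 100) = Add(Mul(Add(Add(-2, -2), 10), -4), 100) = Add(Mul(Add(-4, 10), -4), 100) = Add(Mul(6, -4), 100) = Add(-24, 100) = 76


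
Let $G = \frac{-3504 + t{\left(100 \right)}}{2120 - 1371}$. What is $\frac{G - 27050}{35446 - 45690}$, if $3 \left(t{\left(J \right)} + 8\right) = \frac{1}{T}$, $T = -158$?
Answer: $\frac{9605117989}{3636886344} \approx 2.641$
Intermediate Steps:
$t{\left(J \right)} = - \frac{3793}{474}$ ($t{\left(J \right)} = -8 + \frac{1}{3 \left(-158\right)} = -8 + \frac{1}{3} \left(- \frac{1}{158}\right) = -8 - \frac{1}{474} = - \frac{3793}{474}$)
$G = - \frac{1664689}{355026}$ ($G = \frac{-3504 - \frac{3793}{474}}{2120 - 1371} = - \frac{1664689}{474 \cdot 749} = \left(- \frac{1664689}{474}\right) \frac{1}{749} = - \frac{1664689}{355026} \approx -4.6889$)
$\frac{G - 27050}{35446 - 45690} = \frac{- \frac{1664689}{355026} - 27050}{35446 - 45690} = - \frac{9605117989}{355026 \left(-10244\right)} = \left(- \frac{9605117989}{355026}\right) \left(- \frac{1}{10244}\right) = \frac{9605117989}{3636886344}$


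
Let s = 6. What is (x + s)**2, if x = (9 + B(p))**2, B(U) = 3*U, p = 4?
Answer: 199809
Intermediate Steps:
x = 441 (x = (9 + 3*4)**2 = (9 + 12)**2 = 21**2 = 441)
(x + s)**2 = (441 + 6)**2 = 447**2 = 199809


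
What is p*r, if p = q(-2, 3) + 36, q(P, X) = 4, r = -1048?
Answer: -41920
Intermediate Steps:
p = 40 (p = 4 + 36 = 40)
p*r = 40*(-1048) = -41920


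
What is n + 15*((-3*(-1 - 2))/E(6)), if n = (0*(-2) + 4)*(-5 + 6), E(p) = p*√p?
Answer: 4 + 15*√6/4 ≈ 13.186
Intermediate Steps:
E(p) = p^(3/2)
n = 4 (n = (0 + 4)*1 = 4*1 = 4)
n + 15*((-3*(-1 - 2))/E(6)) = 4 + 15*((-3*(-1 - 2))/(6^(3/2))) = 4 + 15*((-3*(-3))/((6*√6))) = 4 + 15*(9*(√6/36)) = 4 + 15*(√6/4) = 4 + 15*√6/4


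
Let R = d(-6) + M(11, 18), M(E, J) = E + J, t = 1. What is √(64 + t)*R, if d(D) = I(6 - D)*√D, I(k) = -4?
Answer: √65*(29 - 4*I*√6) ≈ 233.81 - 78.994*I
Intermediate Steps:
d(D) = -4*√D
R = 29 - 4*I*√6 (R = -4*I*√6 + (11 + 18) = -4*I*√6 + 29 = 29 - 4*I*√6 ≈ 29.0 - 9.798*I)
√(64 + t)*R = √(64 + 1)*(29 - 4*I*√6) = √65*(29 - 4*I*√6)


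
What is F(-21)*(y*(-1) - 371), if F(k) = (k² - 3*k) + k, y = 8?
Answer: -183057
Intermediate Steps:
F(k) = k² - 2*k
F(-21)*(y*(-1) - 371) = (-21*(-2 - 21))*(8*(-1) - 371) = (-21*(-23))*(-8 - 371) = 483*(-379) = -183057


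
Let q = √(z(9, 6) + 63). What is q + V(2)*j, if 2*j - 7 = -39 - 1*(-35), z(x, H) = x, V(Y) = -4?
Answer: -6 + 6*√2 ≈ 2.4853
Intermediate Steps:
j = 3/2 (j = 7/2 + (-39 - 1*(-35))/2 = 7/2 + (-39 + 35)/2 = 7/2 + (½)*(-4) = 7/2 - 2 = 3/2 ≈ 1.5000)
q = 6*√2 (q = √(9 + 63) = √72 = 6*√2 ≈ 8.4853)
q + V(2)*j = 6*√2 - 4*3/2 = 6*√2 - 6 = -6 + 6*√2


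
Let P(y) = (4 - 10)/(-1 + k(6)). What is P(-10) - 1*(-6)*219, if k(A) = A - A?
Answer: 1320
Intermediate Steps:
k(A) = 0
P(y) = 6 (P(y) = (4 - 10)/(-1 + 0) = -6/(-1) = -6*(-1) = 6)
P(-10) - 1*(-6)*219 = 6 - 1*(-6)*219 = 6 + 6*219 = 6 + 1314 = 1320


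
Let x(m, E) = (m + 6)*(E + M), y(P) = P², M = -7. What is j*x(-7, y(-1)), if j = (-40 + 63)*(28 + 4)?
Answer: 4416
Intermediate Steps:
x(m, E) = (-7 + E)*(6 + m) (x(m, E) = (m + 6)*(E - 7) = (6 + m)*(-7 + E) = (-7 + E)*(6 + m))
j = 736 (j = 23*32 = 736)
j*x(-7, y(-1)) = 736*(-42 - 7*(-7) + 6*(-1)² + (-1)²*(-7)) = 736*(-42 + 49 + 6*1 + 1*(-7)) = 736*(-42 + 49 + 6 - 7) = 736*6 = 4416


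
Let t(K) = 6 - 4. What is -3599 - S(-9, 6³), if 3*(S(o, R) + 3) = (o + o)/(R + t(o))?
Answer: -391961/109 ≈ -3596.0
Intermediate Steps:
t(K) = 2
S(o, R) = -3 + 2*o/(3*(2 + R)) (S(o, R) = -3 + ((o + o)/(R + 2))/3 = -3 + ((2*o)/(2 + R))/3 = -3 + (2*o/(2 + R))/3 = -3 + 2*o/(3*(2 + R)))
-3599 - S(-9, 6³) = -3599 - (-18 - 9*6³ + 2*(-9))/(3*(2 + 6³)) = -3599 - (-18 - 9*216 - 18)/(3*(2 + 216)) = -3599 - (-18 - 1944 - 18)/(3*218) = -3599 - (-1980)/(3*218) = -3599 - 1*(-330/109) = -3599 + 330/109 = -391961/109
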